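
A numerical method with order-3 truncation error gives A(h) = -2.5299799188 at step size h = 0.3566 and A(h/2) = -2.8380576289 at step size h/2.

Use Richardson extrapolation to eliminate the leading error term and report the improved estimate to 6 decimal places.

-2.882069

Method order is 3; weight 2^3 = 8.
2^3*A(h/2) = -22.7044610312; minus A(h) gives -20.1744811124.
Denominator 8 − 1 = 7.
R = (-20.1744811124)/7 = -2.8820687303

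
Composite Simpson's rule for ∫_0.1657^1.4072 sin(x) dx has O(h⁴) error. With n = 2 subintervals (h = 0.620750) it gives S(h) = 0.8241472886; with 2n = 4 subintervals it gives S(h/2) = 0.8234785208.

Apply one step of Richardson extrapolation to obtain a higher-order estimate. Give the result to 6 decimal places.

0.823434

The method has order 4: 2^4 = 16.
16 × 0.8234785208 = 13.1756563328; 13.1756563328 − 0.8241472886 = 12.3515090442
Divide by 2^4 − 1 = 15.
Result: 0.8234339363
Shift from A(h/2): −0.0000445845.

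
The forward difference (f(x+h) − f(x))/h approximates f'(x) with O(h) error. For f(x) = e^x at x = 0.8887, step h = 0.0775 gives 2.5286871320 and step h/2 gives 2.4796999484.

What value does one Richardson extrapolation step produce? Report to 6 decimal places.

2.430713

Order 1 gives 2^r = 2 and 2^r − 1 = 1.
Difference of the inputs: 2.4796999484 − 2.5286871320 = -0.0489871836
Divide by 2^1 − 1 = 1: (-0.0489871836)/1 = -0.0489871836
R = 2.4796999484 − 0.0489871836 = 2.4307127648
Gap between inputs: 4.899e-02; correction applied: −0.0489871836.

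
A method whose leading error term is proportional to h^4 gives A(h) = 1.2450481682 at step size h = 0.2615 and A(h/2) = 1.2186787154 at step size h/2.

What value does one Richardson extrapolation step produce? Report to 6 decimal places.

1.216921

r = 4: numerator weight 16, denominator 15.
2^4*A(h/2) = 19.4988594464; minus A(h) gives 18.2538112782.
Extrapolated: 18.2538112782 / 15 = 1.2169207519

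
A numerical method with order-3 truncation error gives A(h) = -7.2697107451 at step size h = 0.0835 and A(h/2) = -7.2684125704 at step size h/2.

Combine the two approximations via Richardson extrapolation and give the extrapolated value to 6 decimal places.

Error is O(h^3); halving h shrinks it by 2^3 = 8.
A(h/2) − A(h) = -7.2684125704 − (-7.2697107451) = 0.0012981747
Divide by 2^3 − 1 = 7: 0.0012981747/7 = 0.0001854535
R = A(h/2) + (A(h/2) − A(h))/7 = -7.2684125704 + 0.0001854535 = -7.2682271169
Correction |R − A(h/2)| = 1.855e-04; gap |A(h/2) − A(h)| = 1.298e-03.

-7.268227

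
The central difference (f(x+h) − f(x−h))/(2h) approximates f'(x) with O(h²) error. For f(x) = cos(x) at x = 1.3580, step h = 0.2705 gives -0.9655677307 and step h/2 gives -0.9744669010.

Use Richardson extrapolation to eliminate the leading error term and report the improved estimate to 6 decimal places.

-0.977433

Leading term ∝ h^2; use weight 4 = 2^2.
Top: 4(-0.9744669010) − (-0.9655677307) = -2.9322998733
(-2.9322998733) ÷ 3 = -0.9774332911
Gap between inputs: 8.899e-03; correction applied: −0.0029663901.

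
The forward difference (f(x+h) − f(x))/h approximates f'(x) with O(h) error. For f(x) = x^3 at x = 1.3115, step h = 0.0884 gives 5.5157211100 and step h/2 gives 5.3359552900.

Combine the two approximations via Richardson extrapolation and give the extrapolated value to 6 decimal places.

Leading term ∝ h^1; use weight 2 = 2^1.
2×5.3359552900 = 10.6719105800; subtract 5.5157211100 → 5.1561894700
Denominator 2 − 1 = 1.
So the Richardson estimate is 5.1561894700.
Correction |R − A(h/2)| = 1.798e-01; gap |A(h/2) − A(h)| = 1.798e-01.

5.156189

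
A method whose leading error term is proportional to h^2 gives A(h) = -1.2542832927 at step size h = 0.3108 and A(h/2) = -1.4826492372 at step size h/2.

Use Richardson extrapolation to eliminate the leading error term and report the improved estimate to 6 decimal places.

Order 2 gives 2^r = 4 and 2^r − 1 = 3.
4×(-1.4826492372) = -5.9305969488; subtract (-1.2542832927) → -4.6763136561
(-4.6763136561) ÷ 3 = -1.5587712187
Gap between inputs: 2.284e-01; correction applied: −0.0761219815.

-1.558771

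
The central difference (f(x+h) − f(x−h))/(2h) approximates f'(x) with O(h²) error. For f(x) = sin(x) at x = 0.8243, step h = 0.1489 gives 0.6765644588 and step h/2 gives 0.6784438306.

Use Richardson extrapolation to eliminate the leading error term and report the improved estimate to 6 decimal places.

0.679070

Method order is 2; weight 2^2 = 4.
Top: 4(0.6784438306) − (0.6765644588) = 2.0372108636
Extrapolated: 2.0372108636 / 3 = 0.6790702879
Gap between inputs: 1.879e-03; correction applied: +0.0006264573.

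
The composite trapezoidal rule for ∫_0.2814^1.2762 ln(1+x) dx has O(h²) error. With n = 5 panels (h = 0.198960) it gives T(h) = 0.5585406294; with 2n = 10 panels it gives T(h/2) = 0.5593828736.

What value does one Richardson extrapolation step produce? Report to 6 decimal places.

0.559664

Order 2 gives 2^r = 4 and 2^r − 1 = 3.
Weighted: 2.2375314944 − 0.5585406294 = 1.6789908650
(4*0.5593828736 − 0.5585406294)/(4 − 1) = 0.5596636217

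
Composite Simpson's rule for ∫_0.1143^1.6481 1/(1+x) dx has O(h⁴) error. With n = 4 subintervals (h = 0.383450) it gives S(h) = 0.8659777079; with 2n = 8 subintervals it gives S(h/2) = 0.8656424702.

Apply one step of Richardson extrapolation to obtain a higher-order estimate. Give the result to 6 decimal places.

With r = 4 the leading error scales as h^4, so the weight is 2^4 = 16.
2^4×A(h/2) = 13.8502795232; minus A(h) gives 12.9843018153.
Divide by 2^4 − 1 = 15.
(16×0.8656424702 − 0.8659777079)/(16 − 1) = 0.8656201210
Shift from A(h/2): −0.0000223492.

0.865620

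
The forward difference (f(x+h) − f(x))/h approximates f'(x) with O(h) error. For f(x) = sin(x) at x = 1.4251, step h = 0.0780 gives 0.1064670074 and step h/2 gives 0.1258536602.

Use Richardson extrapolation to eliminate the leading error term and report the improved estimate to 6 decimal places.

0.145240

The method has order 1: 2^1 = 2.
2 × 0.1258536602 = 0.2517073204; subtract 0.1064670074 → 0.1452403130
Extrapolated: 0.1452403130 / 1 = 0.1452403130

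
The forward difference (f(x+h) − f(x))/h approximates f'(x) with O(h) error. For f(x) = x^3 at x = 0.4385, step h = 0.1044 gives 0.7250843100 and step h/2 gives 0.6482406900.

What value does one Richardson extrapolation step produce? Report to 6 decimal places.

r = 1, so 2^r = 2.
2^1*A(h/2) = 1.2964813800; minus A(h) gives 0.5713970700.
Divide by 2^1 − 1 = 1.
0.5713970700 ÷ 1 = 0.5713970700

0.571397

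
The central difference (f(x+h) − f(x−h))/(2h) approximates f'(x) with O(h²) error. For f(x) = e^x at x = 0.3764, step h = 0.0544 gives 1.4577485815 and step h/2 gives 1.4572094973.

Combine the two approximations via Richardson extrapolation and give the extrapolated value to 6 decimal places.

Error is O(h^2); halving h shrinks it by 2^2 = 4.
Difference of the inputs: 1.4572094973 − 1.4577485815 = -0.0005390842
Divide by 2^2 − 1 = 3: (-0.0005390842)/3 = -0.0001796947
R = 1.4572094973 − 0.0001796947 = 1.4570298026
Shift from A(h/2): −0.0001796947.

1.457030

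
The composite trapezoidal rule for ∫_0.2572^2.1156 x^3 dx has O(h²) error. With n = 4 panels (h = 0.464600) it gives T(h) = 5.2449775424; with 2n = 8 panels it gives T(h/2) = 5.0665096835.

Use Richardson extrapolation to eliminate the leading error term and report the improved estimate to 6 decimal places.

5.007020

Order 2 gives 2^r = 4 and 2^r − 1 = 3.
Numerator 4*A(h/2) − A(h) = 4*5.0665096835 − 5.2449775424 = 15.0210611916
15.0210611916 ÷ 3 = 5.0070203972
Gap between inputs: 1.785e-01; correction applied: −0.0594892863.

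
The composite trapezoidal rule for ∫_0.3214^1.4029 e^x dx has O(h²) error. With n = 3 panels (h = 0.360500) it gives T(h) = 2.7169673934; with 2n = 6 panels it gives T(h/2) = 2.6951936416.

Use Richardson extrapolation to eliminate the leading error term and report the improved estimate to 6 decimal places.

Order 2 gives 2^r = 4 and 2^r − 1 = 3.
Numerator 4*A(h/2) − A(h) = 4*2.6951936416 − 2.7169673934 = 8.0638071730
(4*2.6951936416 − 2.7169673934)/(4 − 1) = 2.6879357243
Correction |R − A(h/2)| = 7.258e-03; gap |A(h/2) − A(h)| = 2.177e-02.

2.687936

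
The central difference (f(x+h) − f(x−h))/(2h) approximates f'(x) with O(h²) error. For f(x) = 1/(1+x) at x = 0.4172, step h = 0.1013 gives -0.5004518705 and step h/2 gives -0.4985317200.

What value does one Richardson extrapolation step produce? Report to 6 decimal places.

-0.497892

The method has order 2: 2^2 = 4.
A(h/2) − A(h) = -0.4985317200 − (-0.5004518705) = 0.0019201505
Correction (A(h/2) − A(h))/(4 − 1) = 0.0019201505/3 = 0.0006400502
R = -0.4985317200 + 0.0006400502 = -0.4978916698
Shift from A(h/2): +0.0006400502.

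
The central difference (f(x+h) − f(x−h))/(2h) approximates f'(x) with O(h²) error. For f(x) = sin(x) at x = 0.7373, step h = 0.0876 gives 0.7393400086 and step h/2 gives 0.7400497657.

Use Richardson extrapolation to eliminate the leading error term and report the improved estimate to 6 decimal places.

0.740286

Error is O(h^2); halving h shrinks it by 2^2 = 4.
Numerator 4·A(h/2) − A(h) = 4·0.7400497657 − 0.7393400086 = 2.2208590542
Divide by 2^2 − 1 = 3.
(4·0.7400497657 − 0.7393400086)/(4 − 1) = 0.7402863514
Correction |R − A(h/2)| = 2.366e-04; gap |A(h/2) − A(h)| = 7.098e-04.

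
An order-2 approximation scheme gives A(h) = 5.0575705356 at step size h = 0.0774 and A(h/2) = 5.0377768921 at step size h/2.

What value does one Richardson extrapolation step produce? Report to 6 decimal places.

The method has order 2: 2^2 = 4.
2^2*A(h/2) = 20.1511075684; minus A(h) gives 15.0935370328.
Extrapolated: 15.0935370328 / 3 = 5.0311790109

5.031179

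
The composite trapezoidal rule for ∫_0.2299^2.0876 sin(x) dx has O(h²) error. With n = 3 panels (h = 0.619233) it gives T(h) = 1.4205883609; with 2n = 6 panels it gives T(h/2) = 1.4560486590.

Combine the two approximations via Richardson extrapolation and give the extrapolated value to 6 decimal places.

The method has order 2: 2^2 = 4.
4*1.4560486590 = 5.8241946360; subtract 1.4205883609 → 4.4036062751
Denominator 4 − 1 = 3.
(4*1.4560486590 − 1.4205883609)/(4 − 1) = 1.4678687584

1.467869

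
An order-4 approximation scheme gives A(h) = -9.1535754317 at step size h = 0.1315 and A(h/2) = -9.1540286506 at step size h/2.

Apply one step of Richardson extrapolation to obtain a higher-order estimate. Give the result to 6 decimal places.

r = 4: numerator weight 16, denominator 15.
16 × (-9.1540286506) = -146.4644584096; (-146.4644584096) − (-9.1535754317) = -137.3108829779
Divide by 2^4 − 1 = 15.
R = (-137.3108829779)/15 = -9.1540588652
Correction |R − A(h/2)| = 3.021e-05; gap |A(h/2) − A(h)| = 4.532e-04.

-9.154059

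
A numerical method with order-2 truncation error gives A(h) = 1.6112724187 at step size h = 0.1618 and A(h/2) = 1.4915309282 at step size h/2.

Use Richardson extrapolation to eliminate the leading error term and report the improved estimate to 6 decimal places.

Leading term ∝ h^2; use weight 4 = 2^2.
Weighted: 5.9661237128 − 1.6112724187 = 4.3548512941
4.3548512941 ÷ 3 = 1.4516170980
Shift from A(h/2): −0.0399138302.

1.451617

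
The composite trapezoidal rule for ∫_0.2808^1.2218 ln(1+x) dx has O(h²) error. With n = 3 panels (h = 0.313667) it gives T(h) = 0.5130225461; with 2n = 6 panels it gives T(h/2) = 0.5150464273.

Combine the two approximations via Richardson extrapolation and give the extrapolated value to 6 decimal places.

0.515721

With r = 2 the leading error scales as h^2, so the weight is 2^2 = 4.
Top: 4(0.5150464273) − (0.5130225461) = 1.5471631631
R = 1.5471631631/3 = 0.5157210544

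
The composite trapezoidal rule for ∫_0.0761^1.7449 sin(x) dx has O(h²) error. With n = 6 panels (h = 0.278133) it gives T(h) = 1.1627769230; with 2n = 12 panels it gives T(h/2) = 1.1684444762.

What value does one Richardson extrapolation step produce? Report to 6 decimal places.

Order 2 gives 2^r = 4 and 2^r − 1 = 3.
Numerator 4*A(h/2) − A(h) = 4*1.1684444762 − 1.1627769230 = 3.5110009818
Divide by 2^2 − 1 = 3.
(4*1.1684444762 − 1.1627769230)/(4 − 1) = 1.1703336606

1.170334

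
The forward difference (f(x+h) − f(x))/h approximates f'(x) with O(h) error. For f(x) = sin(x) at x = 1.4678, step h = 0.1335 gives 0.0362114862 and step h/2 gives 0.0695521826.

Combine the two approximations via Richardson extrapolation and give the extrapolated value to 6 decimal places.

The method has order 1: 2^1 = 2.
2·0.0695521826 = 0.1391043652; 0.1391043652 − 0.0362114862 = 0.1028928790
Divide by 2^1 − 1 = 1.
So the Richardson estimate is 0.1028928790.
Correction |R − A(h/2)| = 3.334e-02; gap |A(h/2) − A(h)| = 3.334e-02.

0.102893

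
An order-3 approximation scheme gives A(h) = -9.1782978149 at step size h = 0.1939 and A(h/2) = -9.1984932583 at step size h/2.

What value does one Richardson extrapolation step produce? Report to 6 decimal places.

With r = 3 the leading error scales as h^3, so the weight is 2^3 = 8.
2^3*A(h/2) = -73.5879460664; minus A(h) gives -64.4096482515.
Denominator 8 − 1 = 7.
R = (-64.4096482515)/7 = -9.2013783216

-9.201378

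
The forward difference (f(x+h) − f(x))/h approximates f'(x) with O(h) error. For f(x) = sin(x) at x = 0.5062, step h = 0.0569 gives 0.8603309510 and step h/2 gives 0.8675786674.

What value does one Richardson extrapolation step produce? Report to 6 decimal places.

0.874826

Order 1 gives 2^r = 2 and 2^r − 1 = 1.
Top: 2(0.8675786674) − (0.8603309510) = 0.8748263838
Divide by 2^1 − 1 = 1.
0.8748263838 ÷ 1 = 0.8748263838
Shift from A(h/2): +0.0072477164.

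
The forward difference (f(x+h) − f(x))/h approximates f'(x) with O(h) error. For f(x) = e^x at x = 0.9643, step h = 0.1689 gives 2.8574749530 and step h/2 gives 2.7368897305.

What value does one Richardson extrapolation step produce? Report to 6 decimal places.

The method has order 1: 2^1 = 2.
2×2.7368897305 = 5.4737794610; 5.4737794610 − 2.8574749530 = 2.6163045080
Divide by 2^1 − 1 = 1.
Extrapolated: 2.6163045080 / 1 = 2.6163045080

2.616305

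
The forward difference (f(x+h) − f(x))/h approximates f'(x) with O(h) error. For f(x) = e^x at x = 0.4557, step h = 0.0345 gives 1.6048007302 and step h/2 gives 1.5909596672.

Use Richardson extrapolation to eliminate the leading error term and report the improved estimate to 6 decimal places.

Order 1 gives 2^r = 2 and 2^r − 1 = 1.
2*1.5909596672 − 1.6048007302 = 1.5771186042
R = 1.5771186042/1 = 1.5771186042
Shift from A(h/2): −0.0138410630.

1.577119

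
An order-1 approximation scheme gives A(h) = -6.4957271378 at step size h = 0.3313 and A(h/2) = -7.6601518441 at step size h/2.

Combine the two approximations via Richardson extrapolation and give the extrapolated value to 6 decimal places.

Leading term ∝ h^1; use weight 2 = 2^1.
Numerator 2×A(h/2) − A(h) = 2×(-7.6601518441) − (-6.4957271378) = -8.8245765504
(2×(-7.6601518441) − (-6.4957271378))/(2 − 1) = -8.8245765504

-8.824577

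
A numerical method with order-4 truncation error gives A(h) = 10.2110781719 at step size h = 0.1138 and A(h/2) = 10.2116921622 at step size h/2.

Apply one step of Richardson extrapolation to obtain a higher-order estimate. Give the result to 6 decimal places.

10.211733

r = 4, so 2^r = 16.
Weighted: 163.3870745952 − 10.2110781719 = 153.1759964233
Denominator 16 − 1 = 15.
Extrapolated: 153.1759964233 / 15 = 10.2117330949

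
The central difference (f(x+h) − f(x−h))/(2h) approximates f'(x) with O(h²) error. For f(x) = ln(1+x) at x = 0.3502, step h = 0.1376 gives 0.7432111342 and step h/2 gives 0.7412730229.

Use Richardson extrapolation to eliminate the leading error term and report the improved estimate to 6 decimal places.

Leading term ∝ h^2; use weight 4 = 2^2.
Numerator 4*A(h/2) − A(h) = 4*0.7412730229 − 0.7432111342 = 2.2218809574
Divide by 2^2 − 1 = 3.
R = 2.2218809574/3 = 0.7406269858
Shift from A(h/2): −0.0006460371.

0.740627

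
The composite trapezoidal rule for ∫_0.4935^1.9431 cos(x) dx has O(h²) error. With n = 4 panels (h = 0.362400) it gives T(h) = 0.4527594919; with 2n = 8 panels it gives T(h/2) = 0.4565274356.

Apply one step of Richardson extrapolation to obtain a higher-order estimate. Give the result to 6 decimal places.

r = 2: numerator weight 4, denominator 3.
4×0.4565274356 = 1.8261097424; 1.8261097424 − 0.4527594919 = 1.3733502505
Denominator 4 − 1 = 3.
R = 1.3733502505/3 = 0.4577834168

0.457783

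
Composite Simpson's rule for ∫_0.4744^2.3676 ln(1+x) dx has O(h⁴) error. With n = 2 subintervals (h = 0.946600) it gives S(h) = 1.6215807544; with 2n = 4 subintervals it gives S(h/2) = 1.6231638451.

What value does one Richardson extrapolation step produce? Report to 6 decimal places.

r = 4: numerator weight 16, denominator 15.
16 × 1.6231638451 = 25.9706215216; 25.9706215216 − 1.6215807544 = 24.3490407672
24.3490407672 ÷ 15 = 1.6232693845

1.623269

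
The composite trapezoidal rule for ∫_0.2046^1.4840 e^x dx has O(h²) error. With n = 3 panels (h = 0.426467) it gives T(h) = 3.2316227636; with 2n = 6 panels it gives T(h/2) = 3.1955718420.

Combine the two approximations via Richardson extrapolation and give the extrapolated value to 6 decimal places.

3.183555

r = 2, so 2^r = 4.
4 × 3.1955718420 = 12.7822873680; 12.7822873680 − 3.2316227636 = 9.5506646044
9.5506646044 ÷ 3 = 3.1835548681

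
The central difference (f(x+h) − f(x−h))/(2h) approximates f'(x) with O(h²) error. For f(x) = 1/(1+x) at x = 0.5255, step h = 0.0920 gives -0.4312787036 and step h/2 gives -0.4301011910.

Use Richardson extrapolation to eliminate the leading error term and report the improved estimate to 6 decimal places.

The method has order 2: 2^2 = 4.
4 × (-0.4301011910) − (-0.4312787036) = -1.2891260604
Denominator 4 − 1 = 3.
Extrapolated: (-1.2891260604) / 3 = -0.4297086868

-0.429709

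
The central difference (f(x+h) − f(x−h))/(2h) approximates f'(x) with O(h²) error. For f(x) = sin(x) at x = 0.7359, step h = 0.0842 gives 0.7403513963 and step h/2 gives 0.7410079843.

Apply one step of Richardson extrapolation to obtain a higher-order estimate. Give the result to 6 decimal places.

0.741227

Order 2 gives 2^r = 4 and 2^r − 1 = 3.
4·0.7410079843 = 2.9640319372; subtract 0.7403513963 → 2.2236805409
Denominator 4 − 1 = 3.
Extrapolated: 2.2236805409 / 3 = 0.7412268470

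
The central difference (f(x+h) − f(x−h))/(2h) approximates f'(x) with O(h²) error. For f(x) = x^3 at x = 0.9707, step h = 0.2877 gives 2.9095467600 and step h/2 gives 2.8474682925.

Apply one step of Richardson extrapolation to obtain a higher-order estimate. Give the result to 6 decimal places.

2.826775

Leading term ∝ h^2; use weight 4 = 2^2.
Weighted: 11.3898731700 − 2.9095467600 = 8.4803264100
Denominator 4 − 1 = 3.
Result: 2.8267754700
Gap between inputs: 6.208e-02; correction applied: −0.0206928225.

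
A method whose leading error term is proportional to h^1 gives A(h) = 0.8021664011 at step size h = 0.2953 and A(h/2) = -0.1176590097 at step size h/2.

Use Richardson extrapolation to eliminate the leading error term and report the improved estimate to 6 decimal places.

Error is O(h^1); halving h shrinks it by 2^1 = 2.
2*(-0.1176590097) = -0.2353180194; (-0.2353180194) − 0.8021664011 = -1.0374844205
(2*(-0.1176590097) − 0.8021664011)/(2 − 1) = -1.0374844205

-1.037484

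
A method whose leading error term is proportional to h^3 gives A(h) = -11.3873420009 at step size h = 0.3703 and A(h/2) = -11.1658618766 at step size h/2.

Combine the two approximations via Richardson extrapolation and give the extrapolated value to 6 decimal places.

The method has order 3: 2^3 = 8.
Top: 8(-11.1658618766) − (-11.3873420009) = -77.9395530119
R = (-77.9395530119)/7 = -11.1342218588

-11.134222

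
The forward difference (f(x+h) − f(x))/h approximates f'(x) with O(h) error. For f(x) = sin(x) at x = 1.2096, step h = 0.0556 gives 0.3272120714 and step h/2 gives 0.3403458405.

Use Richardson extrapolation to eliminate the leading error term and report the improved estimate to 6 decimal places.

0.353480

Error is O(h^1); halving h shrinks it by 2^1 = 2.
Weighted: 0.6806916810 − 0.3272120714 = 0.3534796096
(2×0.3403458405 − 0.3272120714)/(2 − 1) = 0.3534796096
Correction |R − A(h/2)| = 1.313e-02; gap |A(h/2) − A(h)| = 1.313e-02.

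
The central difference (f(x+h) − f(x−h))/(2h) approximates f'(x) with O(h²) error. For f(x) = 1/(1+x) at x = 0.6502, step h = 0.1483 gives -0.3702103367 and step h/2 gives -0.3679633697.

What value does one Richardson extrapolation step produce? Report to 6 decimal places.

-0.367214

Method order is 2; weight 2^2 = 4.
2^2·A(h/2) = -1.4718534788; minus A(h) gives -1.1016431421.
(4·(-0.3679633697) − (-0.3702103367))/(4 − 1) = -0.3672143807
Shift from A(h/2): +0.0007489890.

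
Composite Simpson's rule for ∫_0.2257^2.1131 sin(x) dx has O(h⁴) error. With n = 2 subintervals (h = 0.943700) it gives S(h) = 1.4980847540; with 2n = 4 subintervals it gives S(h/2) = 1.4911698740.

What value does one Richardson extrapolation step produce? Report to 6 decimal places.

Order 4 gives 2^r = 16 and 2^r − 1 = 15.
A(h/2) − A(h) = 1.4911698740 − 1.4980847540 = -0.0069148800
Divide by 2^4 − 1 = 15: (-0.0069148800)/15 = -0.0004609920
R = 1.4911698740 − 0.0004609920 = 1.4907088820

1.490709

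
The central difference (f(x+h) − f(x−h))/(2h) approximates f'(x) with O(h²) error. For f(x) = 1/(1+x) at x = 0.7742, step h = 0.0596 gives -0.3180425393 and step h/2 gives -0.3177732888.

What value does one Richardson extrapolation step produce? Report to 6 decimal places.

r = 2: numerator weight 4, denominator 3.
Top: 4(-0.3177732888) − (-0.3180425393) = -0.9530506159
(4 × (-0.3177732888) − (-0.3180425393))/(4 − 1) = -0.3176835386
Gap between inputs: 2.693e-04; correction applied: +0.0000897502.

-0.317684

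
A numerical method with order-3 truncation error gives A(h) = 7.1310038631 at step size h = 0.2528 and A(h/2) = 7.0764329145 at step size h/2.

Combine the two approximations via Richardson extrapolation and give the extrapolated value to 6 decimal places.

7.068637

Order 3 gives 2^r = 8 and 2^r − 1 = 7.
8*7.0764329145 = 56.6114633160; 56.6114633160 − 7.1310038631 = 49.4804594529
Divide by 2^3 − 1 = 7.
R = 49.4804594529/7 = 7.0686370647
Correction |R − A(h/2)| = 7.796e-03; gap |A(h/2) − A(h)| = 5.457e-02.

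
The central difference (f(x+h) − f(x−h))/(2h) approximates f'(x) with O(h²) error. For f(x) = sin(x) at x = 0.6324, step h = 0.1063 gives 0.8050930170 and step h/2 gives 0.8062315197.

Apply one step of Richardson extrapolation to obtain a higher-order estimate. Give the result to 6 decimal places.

r = 2: numerator weight 4, denominator 3.
Numerator 4×A(h/2) − A(h) = 4×0.8062315197 − 0.8050930170 = 2.4198330618
(4×0.8062315197 − 0.8050930170)/(4 − 1) = 0.8066110206

0.806611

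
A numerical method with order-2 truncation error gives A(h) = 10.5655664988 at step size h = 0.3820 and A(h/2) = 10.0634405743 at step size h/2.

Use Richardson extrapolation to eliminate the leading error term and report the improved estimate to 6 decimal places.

With r = 2 the leading error scales as h^2, so the weight is 2^2 = 4.
4·10.0634405743 − 10.5655664988 = 29.6881957984
R = 29.6881957984/3 = 9.8960652661
Gap between inputs: 5.021e-01; correction applied: −0.1673753082.

9.896065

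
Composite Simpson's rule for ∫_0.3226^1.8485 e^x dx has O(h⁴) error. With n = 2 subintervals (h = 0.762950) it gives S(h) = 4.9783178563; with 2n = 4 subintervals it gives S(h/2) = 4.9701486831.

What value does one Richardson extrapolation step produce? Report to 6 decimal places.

4.969604

r = 4, so 2^r = 16.
Top: 16(4.9701486831) − (4.9783178563) = 74.5440610733
Divide by 2^4 − 1 = 15.
(16·4.9701486831 − 4.9783178563)/(16 − 1) = 4.9696040716
Shift from A(h/2): −0.0005446115.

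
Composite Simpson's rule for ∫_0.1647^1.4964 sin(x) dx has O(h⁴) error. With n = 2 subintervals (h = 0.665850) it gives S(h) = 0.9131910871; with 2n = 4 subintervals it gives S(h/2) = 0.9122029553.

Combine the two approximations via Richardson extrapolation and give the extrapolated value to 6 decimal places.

0.912137

r = 4, so 2^r = 16.
16 × 0.9122029553 = 14.5952472848; 14.5952472848 − 0.9131910871 = 13.6820561977
Denominator 16 − 1 = 15.
Result: 0.9121370798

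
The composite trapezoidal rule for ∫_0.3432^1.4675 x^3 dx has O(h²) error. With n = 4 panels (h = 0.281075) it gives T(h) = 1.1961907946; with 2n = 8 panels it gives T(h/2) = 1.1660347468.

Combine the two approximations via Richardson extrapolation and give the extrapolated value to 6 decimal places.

1.155983

The method has order 2: 2^2 = 4.
Numerator 4 × A(h/2) − A(h) = 4 × 1.1660347468 − 1.1961907946 = 3.4679481926
3.4679481926 ÷ 3 = 1.1559827309
Shift from A(h/2): −0.0100520159.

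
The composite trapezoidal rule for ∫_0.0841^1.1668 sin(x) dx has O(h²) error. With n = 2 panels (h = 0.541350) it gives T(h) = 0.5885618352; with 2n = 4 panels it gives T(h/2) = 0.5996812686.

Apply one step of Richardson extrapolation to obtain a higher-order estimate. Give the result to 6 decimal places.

Order 2 gives 2^r = 4 and 2^r − 1 = 3.
2^2*A(h/2) = 2.3987250744; minus A(h) gives 1.8101632392.
Denominator 4 − 1 = 3.
R = 1.8101632392/3 = 0.6033877464
Shift from A(h/2): +0.0037064778.

0.603388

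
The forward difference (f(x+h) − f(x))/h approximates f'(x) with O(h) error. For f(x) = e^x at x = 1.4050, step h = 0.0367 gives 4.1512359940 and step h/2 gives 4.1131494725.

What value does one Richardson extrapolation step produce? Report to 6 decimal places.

4.075063

r = 1, so 2^r = 2.
Weighted: 8.2262989450 − 4.1512359940 = 4.0750629510
Denominator 2 − 1 = 1.
So the Richardson estimate is 4.0750629510.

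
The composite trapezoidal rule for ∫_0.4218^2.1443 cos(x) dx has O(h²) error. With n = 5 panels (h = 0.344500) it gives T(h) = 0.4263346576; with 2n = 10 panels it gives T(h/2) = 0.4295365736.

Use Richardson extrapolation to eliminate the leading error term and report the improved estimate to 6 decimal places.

0.430604

Order 2 gives 2^r = 4 and 2^r − 1 = 3.
Difference of the inputs: 0.4295365736 − 0.4263346576 = 0.0032019160
Divide by 2^2 − 1 = 3: 0.0032019160/3 = 0.0010673053
R = A(h/2) + (A(h/2) − A(h))/3 = 0.4295365736 + 0.0010673053 = 0.4306038789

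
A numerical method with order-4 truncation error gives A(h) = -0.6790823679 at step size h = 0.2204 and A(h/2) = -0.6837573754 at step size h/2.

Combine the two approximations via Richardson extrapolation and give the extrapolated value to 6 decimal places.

-0.684069

Order 4 gives 2^r = 16 and 2^r − 1 = 15.
Difference of the inputs: -0.6837573754 − (-0.6790823679) = -0.0046750075
Correction (A(h/2) − A(h))/(16 − 1) = (-0.0046750075)/15 = -0.0003116672
R = -0.6837573754 − 0.0003116672 = -0.6840690426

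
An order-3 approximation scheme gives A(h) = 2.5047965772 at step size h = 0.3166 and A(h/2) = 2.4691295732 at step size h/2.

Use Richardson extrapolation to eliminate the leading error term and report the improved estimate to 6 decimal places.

2.464034

Error is O(h^3); halving h shrinks it by 2^3 = 8.
Numerator 8×A(h/2) − A(h) = 8×2.4691295732 − 2.5047965772 = 17.2482400084
Denominator 8 − 1 = 7.
So the Richardson estimate is 2.4640342869.
Correction |R − A(h/2)| = 5.095e-03; gap |A(h/2) − A(h)| = 3.567e-02.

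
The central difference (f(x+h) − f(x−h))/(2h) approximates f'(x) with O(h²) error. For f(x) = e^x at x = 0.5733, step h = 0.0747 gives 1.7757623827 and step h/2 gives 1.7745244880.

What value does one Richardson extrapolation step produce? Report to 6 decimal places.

Method order is 2; weight 2^2 = 4.
Numerator 4·A(h/2) − A(h) = 4·1.7745244880 − 1.7757623827 = 5.3223355693
R = 5.3223355693/3 = 1.7741118564

1.774112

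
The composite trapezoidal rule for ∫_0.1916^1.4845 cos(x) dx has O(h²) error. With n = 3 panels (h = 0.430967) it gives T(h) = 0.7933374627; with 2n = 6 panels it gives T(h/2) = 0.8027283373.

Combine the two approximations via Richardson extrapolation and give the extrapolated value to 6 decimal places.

r = 2: numerator weight 4, denominator 3.
2^2*A(h/2) = 3.2109133492; minus A(h) gives 2.4175758865.
Denominator 4 − 1 = 3.
2.4175758865 ÷ 3 = 0.8058586288

0.805859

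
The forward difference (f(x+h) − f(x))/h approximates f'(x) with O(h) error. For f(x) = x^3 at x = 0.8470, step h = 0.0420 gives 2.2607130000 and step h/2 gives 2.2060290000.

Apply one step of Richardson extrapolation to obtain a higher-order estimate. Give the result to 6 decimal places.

2.151345

Error is O(h^1); halving h shrinks it by 2^1 = 2.
Numerator 2×A(h/2) − A(h) = 2×2.2060290000 − 2.2607130000 = 2.1513450000
Divide by 2^1 − 1 = 1.
(2×2.2060290000 − 2.2607130000)/(2 − 1) = 2.1513450000
Gap between inputs: 5.468e-02; correction applied: −0.0546840000.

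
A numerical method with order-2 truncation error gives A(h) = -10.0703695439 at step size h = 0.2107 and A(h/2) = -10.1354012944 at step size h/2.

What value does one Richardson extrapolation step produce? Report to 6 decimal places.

r = 2, so 2^r = 4.
Weighted: (-40.5416051776) − (-10.0703695439) = -30.4712356337
(4·(-10.1354012944) − (-10.0703695439))/(4 − 1) = -10.1570785446

-10.157079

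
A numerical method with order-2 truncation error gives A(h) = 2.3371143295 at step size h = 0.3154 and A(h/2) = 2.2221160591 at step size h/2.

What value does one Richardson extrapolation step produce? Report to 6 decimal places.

2.183783

Error is O(h^2); halving h shrinks it by 2^2 = 4.
Weighted: 8.8884642364 − 2.3371143295 = 6.5513499069
Divide by 2^2 − 1 = 3.
(4·2.2221160591 − 2.3371143295)/(4 − 1) = 2.1837833023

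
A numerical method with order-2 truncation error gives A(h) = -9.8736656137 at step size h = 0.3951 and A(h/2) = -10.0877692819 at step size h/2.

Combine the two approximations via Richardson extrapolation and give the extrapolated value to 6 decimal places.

With r = 2 the leading error scales as h^2, so the weight is 2^2 = 4.
Weighted: (-40.3510771276) − (-9.8736656137) = -30.4774115139
R = (-30.4774115139)/3 = -10.1591371713
Gap between inputs: 2.141e-01; correction applied: −0.0713678894.

-10.159137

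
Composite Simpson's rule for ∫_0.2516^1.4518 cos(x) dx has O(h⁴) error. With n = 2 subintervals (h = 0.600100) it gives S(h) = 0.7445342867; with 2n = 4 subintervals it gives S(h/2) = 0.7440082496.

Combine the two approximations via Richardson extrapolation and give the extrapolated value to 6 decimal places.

r = 4: numerator weight 16, denominator 15.
16 × 0.7440082496 − 0.7445342867 = 11.1595977069
Divide by 2^4 − 1 = 15.
11.1595977069 ÷ 15 = 0.7439731805
Correction |R − A(h/2)| = 3.507e-05; gap |A(h/2) − A(h)| = 5.260e-04.

0.743973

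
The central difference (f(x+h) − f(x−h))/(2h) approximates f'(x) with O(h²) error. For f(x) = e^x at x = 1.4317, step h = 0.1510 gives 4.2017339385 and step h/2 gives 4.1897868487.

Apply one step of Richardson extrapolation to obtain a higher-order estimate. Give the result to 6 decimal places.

4.185804

Leading term ∝ h^2; use weight 4 = 2^2.
2^2×A(h/2) = 16.7591473948; minus A(h) gives 12.5574134563.
Denominator 4 − 1 = 3.
R = 12.5574134563/3 = 4.1858044854
Correction |R − A(h/2)| = 3.982e-03; gap |A(h/2) − A(h)| = 1.195e-02.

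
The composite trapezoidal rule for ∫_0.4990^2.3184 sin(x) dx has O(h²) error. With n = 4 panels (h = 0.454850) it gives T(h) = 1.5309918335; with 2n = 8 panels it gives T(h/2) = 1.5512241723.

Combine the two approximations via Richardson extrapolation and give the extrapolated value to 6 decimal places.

r = 2: numerator weight 4, denominator 3.
4*1.5512241723 = 6.2048966892; 6.2048966892 − 1.5309918335 = 4.6739048557
Denominator 4 − 1 = 3.
R = 4.6739048557/3 = 1.5579682852

1.557968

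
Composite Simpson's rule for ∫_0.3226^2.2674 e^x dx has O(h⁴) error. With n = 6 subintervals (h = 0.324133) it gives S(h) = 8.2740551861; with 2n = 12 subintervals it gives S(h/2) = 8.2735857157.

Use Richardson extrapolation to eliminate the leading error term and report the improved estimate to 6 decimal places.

Order 4 gives 2^r = 16 and 2^r − 1 = 15.
16·8.2735857157 = 132.3773714512; subtract 8.2740551861 → 124.1033162651
Divide by 2^4 − 1 = 15.
Extrapolated: 124.1033162651 / 15 = 8.2735544177
Correction |R − A(h/2)| = 3.130e-05; gap |A(h/2) − A(h)| = 4.695e-04.

8.273554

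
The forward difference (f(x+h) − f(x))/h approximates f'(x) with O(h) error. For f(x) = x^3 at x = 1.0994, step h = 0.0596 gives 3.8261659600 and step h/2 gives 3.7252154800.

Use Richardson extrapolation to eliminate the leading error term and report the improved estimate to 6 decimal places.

Leading term ∝ h^1; use weight 2 = 2^1.
Numerator 2×A(h/2) − A(h) = 2×3.7252154800 − 3.8261659600 = 3.6242650000
Extrapolated: 3.6242650000 / 1 = 3.6242650000
Shift from A(h/2): −0.1009504800.

3.624265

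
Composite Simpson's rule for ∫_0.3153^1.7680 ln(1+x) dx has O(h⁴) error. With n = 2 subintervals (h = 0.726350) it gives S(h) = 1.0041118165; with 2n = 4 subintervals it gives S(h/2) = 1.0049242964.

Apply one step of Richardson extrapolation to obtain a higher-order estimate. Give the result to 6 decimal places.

The method has order 4: 2^4 = 16.
16*1.0049242964 = 16.0787887424; 16.0787887424 − 1.0041118165 = 15.0746769259
Divide by 2^4 − 1 = 15.
R = 15.0746769259/15 = 1.0049784617
Gap between inputs: 8.125e-04; correction applied: +0.0000541653.

1.004978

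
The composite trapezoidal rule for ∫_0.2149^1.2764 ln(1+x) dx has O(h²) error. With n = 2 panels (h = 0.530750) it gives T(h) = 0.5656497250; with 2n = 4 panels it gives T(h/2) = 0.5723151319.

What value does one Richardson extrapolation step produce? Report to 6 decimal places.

With r = 2 the leading error scales as h^2, so the weight is 2^2 = 4.
4·0.5723151319 = 2.2892605276; 2.2892605276 − 0.5656497250 = 1.7236108026
1.7236108026 ÷ 3 = 0.5745369342

0.574537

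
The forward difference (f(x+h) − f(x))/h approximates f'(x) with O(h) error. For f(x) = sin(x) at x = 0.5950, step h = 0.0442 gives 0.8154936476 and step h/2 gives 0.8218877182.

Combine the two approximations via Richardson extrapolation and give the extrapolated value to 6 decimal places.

r = 1, so 2^r = 2.
2^1·A(h/2) = 1.6437754364; minus A(h) gives 0.8282817888.
R = 0.8282817888/1 = 0.8282817888
Shift from A(h/2): +0.0063940706.

0.828282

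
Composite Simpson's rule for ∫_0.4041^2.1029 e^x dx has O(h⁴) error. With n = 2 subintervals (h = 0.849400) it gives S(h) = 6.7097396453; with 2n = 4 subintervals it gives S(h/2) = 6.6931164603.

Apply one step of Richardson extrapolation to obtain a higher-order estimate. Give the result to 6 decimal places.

6.692008

Method order is 4; weight 2^4 = 16.
16·6.6931164603 − 6.7097396453 = 100.3801237195
Denominator 16 − 1 = 15.
So the Richardson estimate is 6.6920082480.
Shift from A(h/2): −0.0011082123.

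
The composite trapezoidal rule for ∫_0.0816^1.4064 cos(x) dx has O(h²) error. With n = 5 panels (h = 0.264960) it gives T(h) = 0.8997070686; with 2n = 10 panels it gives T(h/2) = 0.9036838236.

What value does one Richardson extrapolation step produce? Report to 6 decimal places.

r = 2: numerator weight 4, denominator 3.
4*0.9036838236 = 3.6147352944; 3.6147352944 − 0.8997070686 = 2.7150282258
Extrapolated: 2.7150282258 / 3 = 0.9050094086

0.905009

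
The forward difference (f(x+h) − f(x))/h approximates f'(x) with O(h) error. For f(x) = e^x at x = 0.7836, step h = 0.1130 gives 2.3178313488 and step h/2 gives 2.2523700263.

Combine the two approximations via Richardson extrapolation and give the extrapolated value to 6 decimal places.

Error is O(h^1); halving h shrinks it by 2^1 = 2.
Weighted: 4.5047400526 − 2.3178313488 = 2.1869087038
2.1869087038 ÷ 1 = 2.1869087038
Correction |R − A(h/2)| = 6.546e-02; gap |A(h/2) − A(h)| = 6.546e-02.

2.186909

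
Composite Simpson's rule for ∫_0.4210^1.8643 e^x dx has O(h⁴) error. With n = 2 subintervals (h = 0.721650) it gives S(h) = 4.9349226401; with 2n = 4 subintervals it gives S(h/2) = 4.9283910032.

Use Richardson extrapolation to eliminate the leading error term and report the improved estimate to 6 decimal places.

4.927956

Leading term ∝ h^4; use weight 16 = 2^4.
2^4 × A(h/2) = 78.8542560512; minus A(h) gives 73.9193334111.
73.9193334111 ÷ 15 = 4.9279555607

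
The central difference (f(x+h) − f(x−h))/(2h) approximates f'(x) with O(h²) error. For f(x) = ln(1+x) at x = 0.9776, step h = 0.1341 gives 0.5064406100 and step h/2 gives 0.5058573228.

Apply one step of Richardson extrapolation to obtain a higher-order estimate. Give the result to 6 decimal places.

Leading term ∝ h^2; use weight 4 = 2^2.
A(h/2) − A(h) = 0.5058573228 − 0.5064406100 = -0.0005832872
Divide by 2^2 − 1 = 3: (-0.0005832872)/3 = -0.0001944291
R = 0.5058573228 − 0.0001944291 = 0.5056628937
Shift from A(h/2): −0.0001944291.

0.505663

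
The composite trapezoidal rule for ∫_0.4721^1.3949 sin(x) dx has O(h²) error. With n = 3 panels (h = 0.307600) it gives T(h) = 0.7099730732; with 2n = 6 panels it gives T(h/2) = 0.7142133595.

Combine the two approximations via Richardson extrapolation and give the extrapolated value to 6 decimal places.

Order 2 gives 2^r = 4 and 2^r − 1 = 3.
A(h/2) − A(h) = 0.7142133595 − 0.7099730732 = 0.0042402863
Correction (A(h/2) − A(h))/(4 − 1) = 0.0042402863/3 = 0.0014134288
R = 0.7142133595 + 0.0014134288 = 0.7156267883

0.715627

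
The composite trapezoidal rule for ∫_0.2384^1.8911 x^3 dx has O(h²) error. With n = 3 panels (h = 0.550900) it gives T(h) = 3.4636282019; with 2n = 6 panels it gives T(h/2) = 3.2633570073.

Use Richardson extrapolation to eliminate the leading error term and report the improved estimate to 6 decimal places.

Order 2 gives 2^r = 4 and 2^r − 1 = 3.
4·3.2633570073 − 3.4636282019 = 9.5897998273
Extrapolated: 9.5897998273 / 3 = 3.1965999424
Gap between inputs: 2.003e-01; correction applied: −0.0667570649.

3.196600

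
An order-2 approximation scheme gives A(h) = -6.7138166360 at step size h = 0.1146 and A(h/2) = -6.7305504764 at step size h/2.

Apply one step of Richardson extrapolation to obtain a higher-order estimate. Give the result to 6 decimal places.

-6.736128

With r = 2 the leading error scales as h^2, so the weight is 2^2 = 4.
4*(-6.7305504764) − (-6.7138166360) = -20.2083852696
Divide by 2^2 − 1 = 3.
(4*(-6.7305504764) − (-6.7138166360))/(4 − 1) = -6.7361284232
Shift from A(h/2): −0.0055779468.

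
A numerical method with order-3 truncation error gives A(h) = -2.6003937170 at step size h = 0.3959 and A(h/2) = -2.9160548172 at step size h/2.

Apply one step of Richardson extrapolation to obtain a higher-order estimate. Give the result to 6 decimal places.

-2.961149

Order 3 gives 2^r = 8 and 2^r − 1 = 7.
A(h/2) − A(h) = -2.9160548172 − (-2.6003937170) = -0.3156611002
Divide by 2^3 − 1 = 7: (-0.3156611002)/7 = -0.0450944429
R = A(h/2) + (A(h/2) − A(h))/7 = -2.9160548172 − 0.0450944429 = -2.9611492601
Gap between inputs: 3.157e-01; correction applied: −0.0450944429.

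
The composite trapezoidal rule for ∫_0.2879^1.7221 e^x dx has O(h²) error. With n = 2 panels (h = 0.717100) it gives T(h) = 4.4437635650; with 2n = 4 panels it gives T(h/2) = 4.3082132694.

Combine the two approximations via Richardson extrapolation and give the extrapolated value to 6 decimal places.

Error is O(h^2); halving h shrinks it by 2^2 = 4.
Top: 4(4.3082132694) − (4.4437635650) = 12.7890895126
Denominator 4 − 1 = 3.
Extrapolated: 12.7890895126 / 3 = 4.2630298375

4.263030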